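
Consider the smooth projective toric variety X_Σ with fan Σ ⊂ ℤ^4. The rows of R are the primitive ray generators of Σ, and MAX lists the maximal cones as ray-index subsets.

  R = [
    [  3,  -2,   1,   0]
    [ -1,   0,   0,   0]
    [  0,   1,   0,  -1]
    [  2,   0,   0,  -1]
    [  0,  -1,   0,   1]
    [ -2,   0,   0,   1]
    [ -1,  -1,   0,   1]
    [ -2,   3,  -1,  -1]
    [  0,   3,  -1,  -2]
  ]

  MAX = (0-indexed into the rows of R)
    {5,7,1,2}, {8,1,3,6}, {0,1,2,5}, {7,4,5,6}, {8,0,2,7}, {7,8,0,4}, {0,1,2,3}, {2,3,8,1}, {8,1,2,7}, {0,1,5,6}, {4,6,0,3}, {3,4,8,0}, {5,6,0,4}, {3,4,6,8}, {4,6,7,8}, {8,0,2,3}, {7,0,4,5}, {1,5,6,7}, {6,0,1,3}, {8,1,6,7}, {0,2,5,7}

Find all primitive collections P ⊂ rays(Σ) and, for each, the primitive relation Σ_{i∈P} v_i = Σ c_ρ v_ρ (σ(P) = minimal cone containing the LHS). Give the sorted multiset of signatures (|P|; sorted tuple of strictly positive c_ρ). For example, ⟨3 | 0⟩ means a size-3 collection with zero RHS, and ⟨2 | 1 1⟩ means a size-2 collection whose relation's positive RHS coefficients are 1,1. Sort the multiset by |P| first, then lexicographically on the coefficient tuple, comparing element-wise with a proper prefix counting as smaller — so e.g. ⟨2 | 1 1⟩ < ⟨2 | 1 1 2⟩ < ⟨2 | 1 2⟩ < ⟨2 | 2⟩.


10 minimal non-faces of Δ(Σ) (on 9 rays):

  P={2,4}:  v_{2} + v_{4} = 0  →  sig = ⟨2 | 0⟩
  P={3,5}:  v_{3} + v_{5} = 0  →  sig = ⟨2 | 0⟩
  P={1,4}:  v_{1} + v_{4} = v_{6}  →  sig = ⟨2 | 1⟩
  P={2,6}:  v_{2} + v_{6} = v_{1}  →  sig = ⟨2 | 1⟩
  P={3,7}:  v_{3} + v_{7} = v_{8}  →  sig = ⟨2 | 1⟩
  P={5,8}:  v_{5} + v_{8} = v_{7}  →  sig = ⟨2 | 1⟩
  P={0,6,7}:  v_{0} + v_{6} + v_{7} = 0  →  sig = ⟨3 | 0⟩
  P={0,1,7}:  v_{0} + v_{1} + v_{7} = v_{2}  →  sig = ⟨3 | 1⟩
  P={0,6,8}:  v_{0} + v_{6} + v_{8} = v_{3}  →  sig = ⟨3 | 1⟩
  P={0,1,8}:  v_{0} + v_{1} + v_{8} = v_{2} + v_{3}  →  sig = ⟨3 | 1 1⟩

Signatures (|P|; sorted positive RHS coefficients), sorted:
[⟨2 | 0⟩, ⟨2 | 0⟩, ⟨2 | 1⟩, ⟨2 | 1⟩, ⟨2 | 1⟩, ⟨2 | 1⟩, ⟨3 | 0⟩, ⟨3 | 1⟩, ⟨3 | 1⟩, ⟨3 | 1 1⟩]


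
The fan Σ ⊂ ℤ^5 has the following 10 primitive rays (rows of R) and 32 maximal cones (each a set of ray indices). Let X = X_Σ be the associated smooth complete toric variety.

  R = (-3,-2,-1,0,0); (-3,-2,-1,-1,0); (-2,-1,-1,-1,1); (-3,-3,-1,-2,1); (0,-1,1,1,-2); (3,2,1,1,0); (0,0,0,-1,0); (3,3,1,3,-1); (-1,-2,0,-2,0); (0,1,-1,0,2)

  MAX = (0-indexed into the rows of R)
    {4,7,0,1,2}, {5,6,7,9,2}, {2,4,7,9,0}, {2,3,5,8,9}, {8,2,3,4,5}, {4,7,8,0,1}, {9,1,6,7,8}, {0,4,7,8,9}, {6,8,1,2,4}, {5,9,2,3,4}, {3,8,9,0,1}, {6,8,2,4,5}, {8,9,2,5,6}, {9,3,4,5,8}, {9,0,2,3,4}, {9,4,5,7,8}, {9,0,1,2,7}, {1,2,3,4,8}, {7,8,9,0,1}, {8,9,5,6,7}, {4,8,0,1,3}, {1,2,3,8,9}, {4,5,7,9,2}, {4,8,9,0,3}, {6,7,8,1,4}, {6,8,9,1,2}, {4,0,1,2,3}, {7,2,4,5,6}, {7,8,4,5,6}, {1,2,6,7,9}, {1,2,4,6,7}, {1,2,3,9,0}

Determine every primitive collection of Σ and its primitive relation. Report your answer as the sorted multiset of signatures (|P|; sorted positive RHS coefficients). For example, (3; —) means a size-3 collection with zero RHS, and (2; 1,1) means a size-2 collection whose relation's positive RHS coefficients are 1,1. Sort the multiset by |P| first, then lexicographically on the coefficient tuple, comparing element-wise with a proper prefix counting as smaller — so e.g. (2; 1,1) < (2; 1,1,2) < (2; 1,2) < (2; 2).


10 collections generate NE(X_Σ); each relation:

  P = {1,5}:  v_{1} + v_{5} = 0  →  sig = (2; —)
  P = {0,6}:  v_{0} + v_{6} = v_{1}  →  sig = (2; 1)
  P = {0,5}:  v_{0} + v_{5} = v_{4} + v_{9}  →  sig = (2; 1,1)
  P = {3,6}:  v_{3} + v_{6} = v_{2} + v_{8}  →  sig = (2; 1,1)
  P = {3,7}:  v_{3} + v_{7} = v_{4} + v_{9}  →  sig = (2; 1,1)
  P = {2,7,8}:  v_{2} + v_{7} + v_{8} = 0  →  sig = (3; —)
  P = {4,6,9}:  v_{4} + v_{6} + v_{9} = 0  →  sig = (3; —)
  P = {1,4,9}:  v_{1} + v_{4} + v_{9} = v_{0}  →  sig = (3; 1)
  P = {0,2,8}:  v_{0} + v_{2} + v_{8} = v_{1} + v_{3}  →  sig = (3; 1,1)
  P = {2,4,8,9}:  v_{2} + v_{4} + v_{8} + v_{9} = v_{3}  →  sig = (4; 1)

so the primitive-relation signature multiset is
    (2; —)
    (2; 1)
    (2; 1,1)
    (2; 1,1)
    (2; 1,1)
    (3; —)
    (3; —)
    (3; 1)
    (3; 1,1)
    (4; 1)


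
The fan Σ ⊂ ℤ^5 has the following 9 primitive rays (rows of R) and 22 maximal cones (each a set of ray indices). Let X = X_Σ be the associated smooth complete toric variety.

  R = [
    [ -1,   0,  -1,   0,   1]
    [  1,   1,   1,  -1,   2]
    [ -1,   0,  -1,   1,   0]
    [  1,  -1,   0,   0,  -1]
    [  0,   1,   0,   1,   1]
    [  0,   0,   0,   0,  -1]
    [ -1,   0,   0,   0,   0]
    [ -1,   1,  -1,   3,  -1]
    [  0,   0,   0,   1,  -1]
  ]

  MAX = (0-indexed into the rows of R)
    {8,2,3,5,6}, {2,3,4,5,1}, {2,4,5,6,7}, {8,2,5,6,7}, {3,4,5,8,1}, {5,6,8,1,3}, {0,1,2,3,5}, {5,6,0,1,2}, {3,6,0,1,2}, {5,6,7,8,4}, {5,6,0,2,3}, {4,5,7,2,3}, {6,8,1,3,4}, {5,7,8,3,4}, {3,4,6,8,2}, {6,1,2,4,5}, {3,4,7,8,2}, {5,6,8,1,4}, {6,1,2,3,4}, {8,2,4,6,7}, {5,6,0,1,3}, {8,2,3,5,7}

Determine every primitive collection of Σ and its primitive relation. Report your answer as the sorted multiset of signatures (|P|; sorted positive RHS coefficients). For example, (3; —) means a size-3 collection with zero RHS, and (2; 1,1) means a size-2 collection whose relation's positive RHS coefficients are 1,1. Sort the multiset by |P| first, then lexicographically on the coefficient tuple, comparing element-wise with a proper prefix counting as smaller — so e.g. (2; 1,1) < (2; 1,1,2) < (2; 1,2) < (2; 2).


Primitive collections (9):

  • {0,8}:  v_{0} + v_{8} = v_{2}  ⇒ sig = (2; 1)
  • {0,7}:  v_{0} + v_{7} = 2·v_{2} + v_{4} + v_{5}  ⇒ sig = (2; 1,1,2)
  • {0,4}:  v_{0} + v_{4} = v_{1} + 2·v_{2}  ⇒ sig = (2; 1,2)
  • {1,7}:  v_{1} + v_{7} = 2·v_{4} + v_{5}  ⇒ sig = (2; 1,2)
  • {1,2,8}:  v_{1} + v_{2} + v_{8} = v_{4}  ⇒ sig = (3; 1)
  • {3,6,7}:  v_{3} + v_{6} + v_{7} = v_{2} + 2·v_{8}  ⇒ sig = (3; 1,2)
  • {2,4,5,8}:  v_{2} + v_{4} + v_{5} + v_{8} = v_{7}  ⇒ sig = (4; 1)
  • {3,4,5,6}:  v_{3} + v_{4} + v_{5} + v_{6} = v_{8}  ⇒ sig = (4; 1)
  • {1,2,3,5,6}:  v_{1} + v_{2} + v_{3} + v_{5} + v_{6} = 0  ⇒ sig = (5; —)

Signatures (|P|; sorted positive RHS coefficients), sorted:
    (2; 1)
    (2; 1,1,2)
    (2; 1,2)
    (2; 1,2)
    (3; 1)
    (3; 1,2)
    (4; 1)
    (4; 1)
    (5; —)


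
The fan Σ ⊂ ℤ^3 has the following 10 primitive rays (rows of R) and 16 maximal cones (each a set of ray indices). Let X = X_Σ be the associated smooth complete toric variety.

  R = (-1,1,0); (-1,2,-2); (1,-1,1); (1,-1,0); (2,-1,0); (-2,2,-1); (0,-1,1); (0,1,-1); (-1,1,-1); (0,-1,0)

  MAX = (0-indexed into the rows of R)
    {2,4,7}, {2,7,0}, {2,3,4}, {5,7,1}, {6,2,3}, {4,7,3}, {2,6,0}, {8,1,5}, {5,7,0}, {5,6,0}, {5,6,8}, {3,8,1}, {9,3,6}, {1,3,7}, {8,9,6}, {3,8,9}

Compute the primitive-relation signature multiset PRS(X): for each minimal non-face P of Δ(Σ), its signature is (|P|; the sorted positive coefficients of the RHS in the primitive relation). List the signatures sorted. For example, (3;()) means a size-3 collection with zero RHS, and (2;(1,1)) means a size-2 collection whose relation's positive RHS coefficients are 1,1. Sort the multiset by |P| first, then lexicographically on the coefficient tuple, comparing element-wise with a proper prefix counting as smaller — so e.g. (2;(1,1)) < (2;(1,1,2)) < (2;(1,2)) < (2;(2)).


Minimal non-faces — 23 found among 10 rays, 16 max cones:

  P = {0,3}:  v_{0} + v_{3} = 0 — sig = (2;())
  P = {2,8}:  v_{2} + v_{8} = 0 — sig = (2;())
  P = {6,7}:  v_{6} + v_{7} = 0 — sig = (2;())
  P = {0,8}:  v_{0} + v_{8} = v_{5} — sig = (2;(1))
  P = {1,2}:  v_{1} + v_{2} = v_{7} — sig = (2;(1))
  P = {1,6}:  v_{1} + v_{6} = v_{8} — sig = (2;(1))
  P = {2,5}:  v_{2} + v_{5} = v_{0} — sig = (2;(1))
  P = {3,5}:  v_{3} + v_{5} = v_{8} — sig = (2;(1))
  P = {4,5}:  v_{4} + v_{5} = v_{7} — sig = (2;(1))
  P = {7,8}:  v_{7} + v_{8} = v_{1} — sig = (2;(1))
  P = {0,1}:  v_{0} + v_{1} = v_{5} + v_{7} — sig = (2;(1,1))
  P = {0,4}:  v_{0} + v_{4} = v_{2} + v_{7} — sig = (2;(1,1))
  P = {0,9}:  v_{0} + v_{9} = v_{6} + v_{8} — sig = (2;(1,1))
  P = {2,9}:  v_{2} + v_{9} = v_{3} + v_{6} — sig = (2;(1,1))
  P = {4,6}:  v_{4} + v_{6} = v_{2} + v_{3} — sig = (2;(1,1))
  P = {4,8}:  v_{4} + v_{8} = v_{3} + v_{7} — sig = (2;(1,1))
  P = {7,9}:  v_{7} + v_{9} = v_{3} + v_{8} — sig = (2;(1,1))
  P = {1,4}:  v_{1} + v_{4} = v_{3} + 2·v_{7} — sig = (2;(1,2))
  P = {1,9}:  v_{1} + v_{9} = v_{3} + 2·v_{8} — sig = (2;(1,2))
  P = {5,9}:  v_{5} + v_{9} = v_{6} + 2·v_{8} — sig = (2;(1,2))
  P = {4,9}:  v_{4} + v_{9} = 2·v_{3} — sig = (2;(2))
  P = {2,3,7}:  v_{2} + v_{3} + v_{7} = v_{4} — sig = (3;(1))
  P = {3,6,8}:  v_{3} + v_{6} + v_{8} = v_{9} — sig = (3;(1))

Hence PRS(X_Σ) =
{ (2;()) ×3,  (2;(1)) ×7,  (2;(1,1)) ×7,  (2;(1,2)) ×3,  (2;(2)),  (3;(1)) ×2 }


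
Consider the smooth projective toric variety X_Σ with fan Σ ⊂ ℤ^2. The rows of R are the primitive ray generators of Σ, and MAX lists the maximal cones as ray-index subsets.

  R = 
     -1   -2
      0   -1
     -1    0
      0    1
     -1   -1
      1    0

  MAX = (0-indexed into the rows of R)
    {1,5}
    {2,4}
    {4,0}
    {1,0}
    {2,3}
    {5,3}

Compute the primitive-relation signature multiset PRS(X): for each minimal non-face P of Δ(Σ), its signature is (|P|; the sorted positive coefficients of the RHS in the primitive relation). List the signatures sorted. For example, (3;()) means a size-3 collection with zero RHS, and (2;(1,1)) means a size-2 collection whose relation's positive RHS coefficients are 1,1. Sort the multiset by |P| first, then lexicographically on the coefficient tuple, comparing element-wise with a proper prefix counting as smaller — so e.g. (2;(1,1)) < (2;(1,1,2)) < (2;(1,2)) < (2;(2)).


Δ(Σ) — 6 vertices, 9 min non-faces:

  • {1,3}:  v_{1} + v_{3} = 0 — sig = (2;())
  • {2,5}:  v_{2} + v_{5} = 0 — sig = (2;())
  • {0,3}:  v_{0} + v_{3} = v_{4} — sig = (2;(1))
  • {1,2}:  v_{1} + v_{2} = v_{4} — sig = (2;(1))
  • {1,4}:  v_{1} + v_{4} = v_{0} — sig = (2;(1))
  • {3,4}:  v_{3} + v_{4} = v_{2} — sig = (2;(1))
  • {4,5}:  v_{4} + v_{5} = v_{1} — sig = (2;(1))
  • {0,2}:  v_{0} + v_{2} = 2·v_{4} — sig = (2;(2))
  • {0,5}:  v_{0} + v_{5} = 2·v_{1} — sig = (2;(2))

Signatures (|P|; sorted positive RHS coefficients), sorted:
{ (2;()) ×2,  (2;(1)) ×5,  (2;(2)) ×2 }


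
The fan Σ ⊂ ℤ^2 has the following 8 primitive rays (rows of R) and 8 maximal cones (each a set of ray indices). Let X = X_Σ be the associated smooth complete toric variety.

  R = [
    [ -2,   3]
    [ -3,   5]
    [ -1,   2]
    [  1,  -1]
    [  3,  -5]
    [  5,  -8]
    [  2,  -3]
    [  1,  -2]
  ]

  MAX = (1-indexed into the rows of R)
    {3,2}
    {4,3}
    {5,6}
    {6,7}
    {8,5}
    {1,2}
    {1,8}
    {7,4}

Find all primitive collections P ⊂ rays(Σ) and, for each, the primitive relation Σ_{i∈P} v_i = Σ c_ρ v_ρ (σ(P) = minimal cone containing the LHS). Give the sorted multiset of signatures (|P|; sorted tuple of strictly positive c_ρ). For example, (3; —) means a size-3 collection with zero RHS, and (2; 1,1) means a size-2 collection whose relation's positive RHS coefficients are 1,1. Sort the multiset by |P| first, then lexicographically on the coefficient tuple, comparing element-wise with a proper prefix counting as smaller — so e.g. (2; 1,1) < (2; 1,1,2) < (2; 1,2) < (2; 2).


Σ has 20 primitive collections:

  • {1,7}:  v_{1} + v_{7} = 0  →  sig = (2; —)
  • {2,5}:  v_{2} + v_{5} = 0  →  sig = (2; —)
  • {3,8}:  v_{3} + v_{8} = 0  →  sig = (2; —)
  • {1,3}:  v_{1} + v_{3} = v_{2}  →  sig = (2; 1)
  • {1,4}:  v_{1} + v_{4} = v_{3}  →  sig = (2; 1)
  • {1,5}:  v_{1} + v_{5} = v_{8}  →  sig = (2; 1)
  • {1,6}:  v_{1} + v_{6} = v_{5}  →  sig = (2; 1)
  • {2,6}:  v_{2} + v_{6} = v_{7}  →  sig = (2; 1)
  • {2,7}:  v_{2} + v_{7} = v_{3}  →  sig = (2; 1)
  • {2,8}:  v_{2} + v_{8} = v_{1}  →  sig = (2; 1)
  • {3,5}:  v_{3} + v_{5} = v_{7}  →  sig = (2; 1)
  • {3,7}:  v_{3} + v_{7} = v_{4}  →  sig = (2; 1)
  • {4,8}:  v_{4} + v_{8} = v_{7}  →  sig = (2; 1)
  • {5,7}:  v_{5} + v_{7} = v_{6}  →  sig = (2; 1)
  • {7,8}:  v_{7} + v_{8} = v_{5}  →  sig = (2; 1)
  • {2,4}:  v_{2} + v_{4} = 2·v_{3}  →  sig = (2; 2)
  • {3,6}:  v_{3} + v_{6} = 2·v_{7}  →  sig = (2; 2)
  • {4,5}:  v_{4} + v_{5} = 2·v_{7}  →  sig = (2; 2)
  • {6,8}:  v_{6} + v_{8} = 2·v_{5}  →  sig = (2; 2)
  • {4,6}:  v_{4} + v_{6} = 3·v_{7}  →  sig = (2; 3)

Hence PRS(X_Σ) =
    |P|=2: 20 collections, coeffs (), (), (), (1), (1), (1), (1), (1), (1), (1), (1), (1), (1), (1), (1), (2), (2), (2), (2), (3)


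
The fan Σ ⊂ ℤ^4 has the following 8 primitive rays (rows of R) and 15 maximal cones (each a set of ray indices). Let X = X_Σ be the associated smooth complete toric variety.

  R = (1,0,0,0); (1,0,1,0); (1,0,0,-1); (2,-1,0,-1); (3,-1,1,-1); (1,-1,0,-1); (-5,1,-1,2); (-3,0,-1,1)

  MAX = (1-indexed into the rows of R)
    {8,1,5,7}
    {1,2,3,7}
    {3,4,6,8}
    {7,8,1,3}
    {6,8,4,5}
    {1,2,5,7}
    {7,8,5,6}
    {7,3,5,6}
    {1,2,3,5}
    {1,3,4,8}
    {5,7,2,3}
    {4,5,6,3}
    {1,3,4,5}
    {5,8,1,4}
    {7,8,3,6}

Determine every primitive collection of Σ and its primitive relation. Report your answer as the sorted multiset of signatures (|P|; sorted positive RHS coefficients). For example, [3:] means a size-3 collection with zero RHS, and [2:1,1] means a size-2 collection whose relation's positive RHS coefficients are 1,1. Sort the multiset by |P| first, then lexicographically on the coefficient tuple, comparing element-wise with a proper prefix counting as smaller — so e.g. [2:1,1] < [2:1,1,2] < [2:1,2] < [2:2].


Σ has 7 primitive collections:

  P={1,6}:  v_{1} + v_{6} = v_{4} — sig = [2:1]
  P={2,4}:  v_{2} + v_{4} = v_{5} — sig = [2:1]
  P={4,7}:  v_{4} + v_{7} = v_{8} — sig = [2:1]
  P={2,8}:  v_{2} + v_{8} = v_{5} + v_{7} — sig = [2:1,1]
  P={2,6}:  v_{2} + v_{6} = v_{3} + 2·v_{5} + v_{7} — sig = [2:1,1,2]
  P={3,5,8}:  v_{3} + v_{5} + v_{8} = v_{6} — sig = [3:1]
  P={1,3,5,7}:  v_{1} + v_{3} + v_{5} + v_{7} = 0 — sig = [4:]

so the primitive-relation signature multiset is
    [2:1]
    [2:1]
    [2:1]
    [2:1,1]
    [2:1,1,2]
    [3:1]
    [4:]


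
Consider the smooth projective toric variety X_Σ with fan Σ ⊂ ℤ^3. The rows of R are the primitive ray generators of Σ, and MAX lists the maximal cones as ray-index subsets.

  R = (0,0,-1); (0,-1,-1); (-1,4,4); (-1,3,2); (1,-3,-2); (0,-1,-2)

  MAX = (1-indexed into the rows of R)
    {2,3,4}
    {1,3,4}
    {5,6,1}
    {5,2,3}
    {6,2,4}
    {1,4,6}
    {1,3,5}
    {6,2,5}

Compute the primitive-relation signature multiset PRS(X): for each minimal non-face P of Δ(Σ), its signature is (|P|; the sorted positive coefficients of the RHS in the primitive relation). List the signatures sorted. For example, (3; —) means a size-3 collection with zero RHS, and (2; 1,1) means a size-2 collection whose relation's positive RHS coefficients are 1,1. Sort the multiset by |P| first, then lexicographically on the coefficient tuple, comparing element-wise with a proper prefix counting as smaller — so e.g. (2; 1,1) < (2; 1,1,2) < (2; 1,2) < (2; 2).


|primitive collections| = 3. Relations:

  {4,5}:  v_{4} + v_{5} = 0  ⟹  sig = (2; —)
  {1,2}:  v_{1} + v_{2} = v_{6}  ⟹  sig = (2; 1)
  {3,6}:  v_{3} + v_{6} = v_{4}  ⟹  sig = (2; 1)

Sorted signature multiset PRS(X):
    |P|=2: 3 collections, coeffs (), (1), (1)


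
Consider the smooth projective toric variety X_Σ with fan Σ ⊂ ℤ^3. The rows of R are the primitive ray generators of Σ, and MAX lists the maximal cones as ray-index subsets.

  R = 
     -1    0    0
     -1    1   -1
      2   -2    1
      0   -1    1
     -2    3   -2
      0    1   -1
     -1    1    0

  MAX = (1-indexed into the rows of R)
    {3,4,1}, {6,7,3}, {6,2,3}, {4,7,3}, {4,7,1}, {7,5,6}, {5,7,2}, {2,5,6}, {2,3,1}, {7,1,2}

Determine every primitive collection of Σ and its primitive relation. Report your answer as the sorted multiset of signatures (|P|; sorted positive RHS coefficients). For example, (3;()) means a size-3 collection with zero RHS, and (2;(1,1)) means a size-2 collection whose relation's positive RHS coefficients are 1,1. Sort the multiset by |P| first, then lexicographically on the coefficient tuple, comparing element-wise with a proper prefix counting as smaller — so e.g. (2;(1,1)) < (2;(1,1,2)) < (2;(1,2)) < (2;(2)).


Primitive collections (9):

  {4,6}:  v_{4} + v_{6} = 0  →  sig = (2;())
  {1,6}:  v_{1} + v_{6} = v_{2}  →  sig = (2;(1))
  {2,4}:  v_{2} + v_{4} = v_{1}  →  sig = (2;(1))
  {3,5}:  v_{3} + v_{5} = v_{6}  →  sig = (2;(1))
  {4,5}:  v_{4} + v_{5} = v_{2} + v_{7}  →  sig = (2;(1,1))
  {1,5}:  v_{1} + v_{5} = 2·v_{2} + v_{7}  →  sig = (2;(1,2))
  {2,3,7}:  v_{2} + v_{3} + v_{7} = 0  →  sig = (3;())
  {1,3,7}:  v_{1} + v_{3} + v_{7} = v_{4}  →  sig = (3;(1))
  {2,6,7}:  v_{2} + v_{6} + v_{7} = v_{5}  →  sig = (3;(1))

Signatures (|P|; sorted positive RHS coefficients), sorted:
    |P|=2: 6 collections, coeffs (), (1), (1), (1), (1,1), (1,2)
    |P|=3: 3 collections, coeffs (), (1), (1)


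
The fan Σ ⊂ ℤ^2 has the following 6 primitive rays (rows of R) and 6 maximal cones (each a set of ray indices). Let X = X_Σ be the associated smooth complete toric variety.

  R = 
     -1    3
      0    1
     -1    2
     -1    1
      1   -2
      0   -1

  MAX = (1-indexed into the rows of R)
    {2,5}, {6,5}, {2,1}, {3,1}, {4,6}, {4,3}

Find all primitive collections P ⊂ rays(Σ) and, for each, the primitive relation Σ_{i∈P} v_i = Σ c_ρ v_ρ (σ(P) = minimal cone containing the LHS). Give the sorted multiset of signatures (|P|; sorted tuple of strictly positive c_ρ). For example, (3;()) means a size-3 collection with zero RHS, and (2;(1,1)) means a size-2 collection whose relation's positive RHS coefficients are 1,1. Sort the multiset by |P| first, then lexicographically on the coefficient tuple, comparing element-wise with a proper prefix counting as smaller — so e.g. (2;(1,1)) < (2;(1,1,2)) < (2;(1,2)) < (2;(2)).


9 collections generate NE(X_Σ); each relation:

  P = {2,6}:  v_{2} + v_{6} = 0  so sig = (2;())
  P = {3,5}:  v_{3} + v_{5} = 0  so sig = (2;())
  P = {1,5}:  v_{1} + v_{5} = v_{2}  so sig = (2;(1))
  P = {1,6}:  v_{1} + v_{6} = v_{3}  so sig = (2;(1))
  P = {2,3}:  v_{2} + v_{3} = v_{1}  so sig = (2;(1))
  P = {2,4}:  v_{2} + v_{4} = v_{3}  so sig = (2;(1))
  P = {3,6}:  v_{3} + v_{6} = v_{4}  so sig = (2;(1))
  P = {4,5}:  v_{4} + v_{5} = v_{6}  so sig = (2;(1))
  P = {1,4}:  v_{1} + v_{4} = 2·v_{3}  so sig = (2;(2))

Sorted signature multiset PRS(X):
    |P|=2: 9 collections, coeffs (), (), (1), (1), (1), (1), (1), (1), (2)


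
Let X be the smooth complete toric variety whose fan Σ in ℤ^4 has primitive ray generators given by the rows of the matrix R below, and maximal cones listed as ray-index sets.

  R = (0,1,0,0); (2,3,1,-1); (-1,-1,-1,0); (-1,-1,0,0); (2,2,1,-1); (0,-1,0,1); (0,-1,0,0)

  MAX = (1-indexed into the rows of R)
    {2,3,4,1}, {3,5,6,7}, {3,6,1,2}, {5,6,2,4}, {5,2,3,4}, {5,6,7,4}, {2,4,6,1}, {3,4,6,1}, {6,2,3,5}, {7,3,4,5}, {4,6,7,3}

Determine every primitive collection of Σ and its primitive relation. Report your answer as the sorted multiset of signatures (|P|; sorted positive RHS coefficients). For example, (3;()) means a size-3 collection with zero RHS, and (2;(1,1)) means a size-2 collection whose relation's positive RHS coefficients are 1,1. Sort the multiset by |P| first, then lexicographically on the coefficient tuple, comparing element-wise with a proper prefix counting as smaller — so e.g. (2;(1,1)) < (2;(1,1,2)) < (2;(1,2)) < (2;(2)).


The 5 primitive collections of Σ (r=7, n=4):

  P={1,7}:  v_{1} + v_{7} = 0  ⇒ sig = (2;())
  P={1,5}:  v_{1} + v_{5} = v_{2}  ⇒ sig = (2;(1))
  P={2,7}:  v_{2} + v_{7} = v_{5}  ⇒ sig = (2;(1))
  P={2,3,4,6}:  v_{2} + v_{3} + v_{4} + v_{6} = 0  ⇒ sig = (4;())
  P={3,4,5,6}:  v_{3} + v_{4} + v_{5} + v_{6} = v_{7}  ⇒ sig = (4;(1))

so the primitive-relation signature multiset is
    |P|=2: 3 collections, coeffs (), (1), (1)
    |P|=4: 2 collections, coeffs (), (1)


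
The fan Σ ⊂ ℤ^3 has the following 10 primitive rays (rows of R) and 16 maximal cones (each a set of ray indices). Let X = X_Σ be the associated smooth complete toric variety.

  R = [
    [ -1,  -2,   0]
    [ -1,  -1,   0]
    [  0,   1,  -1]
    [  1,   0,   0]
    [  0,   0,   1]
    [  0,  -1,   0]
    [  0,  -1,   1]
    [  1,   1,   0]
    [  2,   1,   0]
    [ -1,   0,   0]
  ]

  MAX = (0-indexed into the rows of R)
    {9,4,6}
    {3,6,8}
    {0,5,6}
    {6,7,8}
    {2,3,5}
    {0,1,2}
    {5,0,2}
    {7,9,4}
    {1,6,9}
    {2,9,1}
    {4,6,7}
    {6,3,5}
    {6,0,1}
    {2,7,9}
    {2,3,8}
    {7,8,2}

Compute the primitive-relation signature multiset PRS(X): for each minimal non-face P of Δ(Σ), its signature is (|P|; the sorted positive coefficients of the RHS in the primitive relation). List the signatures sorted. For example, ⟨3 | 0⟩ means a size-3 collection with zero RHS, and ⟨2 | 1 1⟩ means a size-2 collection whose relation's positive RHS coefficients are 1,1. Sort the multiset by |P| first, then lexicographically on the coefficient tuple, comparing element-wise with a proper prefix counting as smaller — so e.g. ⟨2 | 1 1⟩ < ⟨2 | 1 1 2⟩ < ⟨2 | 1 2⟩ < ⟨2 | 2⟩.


22 minimal non-faces of Δ(Σ) (on 10 rays):

  P={1,7}:  v_{1} + v_{7} = 0  ⟹  sig = ⟨2 | 0⟩
  P={2,6}:  v_{2} + v_{6} = 0  ⟹  sig = ⟨2 | 0⟩
  P={3,9}:  v_{3} + v_{9} = 0  ⟹  sig = ⟨2 | 0⟩
  P={0,7}:  v_{0} + v_{7} = v_{5}  ⟹  sig = ⟨2 | 1⟩
  P={1,3}:  v_{1} + v_{3} = v_{5}  ⟹  sig = ⟨2 | 1⟩
  P={1,5}:  v_{1} + v_{5} = v_{0}  ⟹  sig = ⟨2 | 1⟩
  P={1,8}:  v_{1} + v_{8} = v_{3}  ⟹  sig = ⟨2 | 1⟩
  P={3,7}:  v_{3} + v_{7} = v_{8}  ⟹  sig = ⟨2 | 1⟩
  P={4,5}:  v_{4} + v_{5} = v_{6}  ⟹  sig = ⟨2 | 1⟩
  P={5,7}:  v_{5} + v_{7} = v_{3}  ⟹  sig = ⟨2 | 1⟩
  P={5,9}:  v_{5} + v_{9} = v_{1}  ⟹  sig = ⟨2 | 1⟩
  P={8,9}:  v_{8} + v_{9} = v_{7}  ⟹  sig = ⟨2 | 1⟩
  P={0,4}:  v_{0} + v_{4} = v_{1} + v_{6}  ⟹  sig = ⟨2 | 1 1⟩
  P={0,8}:  v_{0} + v_{8} = v_{3} + v_{5}  ⟹  sig = ⟨2 | 1 1⟩
  P={1,4}:  v_{1} + v_{4} = v_{6} + v_{9}  ⟹  sig = ⟨2 | 1 1⟩
  P={2,4}:  v_{2} + v_{4} = v_{7} + v_{9}  ⟹  sig = ⟨2 | 1 1⟩
  P={3,4}:  v_{3} + v_{4} = v_{6} + v_{7}  ⟹  sig = ⟨2 | 1 1⟩
  P={4,8}:  v_{4} + v_{8} = v_{6} + 2·v_{7}  ⟹  sig = ⟨2 | 1 2⟩
  P={0,3}:  v_{0} + v_{3} = 2·v_{5}  ⟹  sig = ⟨2 | 2⟩
  P={0,9}:  v_{0} + v_{9} = 2·v_{1}  ⟹  sig = ⟨2 | 2⟩
  P={5,8}:  v_{5} + v_{8} = 2·v_{3}  ⟹  sig = ⟨2 | 2⟩
  P={6,7,9}:  v_{6} + v_{7} + v_{9} = v_{4}  ⟹  sig = ⟨3 | 1⟩

Hence PRS(X_Σ) =
{ ⟨2 | 0⟩ ×3,  ⟨2 | 1⟩ ×9,  ⟨2 | 1 1⟩ ×5,  ⟨2 | 1 2⟩,  ⟨2 | 2⟩ ×3,  ⟨3 | 1⟩ }


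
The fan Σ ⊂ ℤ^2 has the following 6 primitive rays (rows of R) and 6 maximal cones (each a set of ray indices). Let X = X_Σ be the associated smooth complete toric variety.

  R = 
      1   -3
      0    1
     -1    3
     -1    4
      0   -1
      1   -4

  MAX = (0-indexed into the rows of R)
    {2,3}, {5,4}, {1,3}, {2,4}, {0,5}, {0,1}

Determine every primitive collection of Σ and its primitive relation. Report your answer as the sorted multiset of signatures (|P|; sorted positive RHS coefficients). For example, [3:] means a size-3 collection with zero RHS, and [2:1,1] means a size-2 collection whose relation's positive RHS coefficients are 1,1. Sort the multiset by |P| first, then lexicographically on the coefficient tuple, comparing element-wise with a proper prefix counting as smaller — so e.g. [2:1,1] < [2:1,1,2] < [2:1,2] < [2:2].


Δ(Σ) — 6 vertices, 9 min non-faces:

  P = {0,2}:  v_{0} + v_{2} = 0  so sig = [2:]
  P = {1,4}:  v_{1} + v_{4} = 0  so sig = [2:]
  P = {3,5}:  v_{3} + v_{5} = 0  so sig = [2:]
  P = {0,3}:  v_{0} + v_{3} = v_{1}  so sig = [2:1]
  P = {0,4}:  v_{0} + v_{4} = v_{5}  so sig = [2:1]
  P = {1,2}:  v_{1} + v_{2} = v_{3}  so sig = [2:1]
  P = {1,5}:  v_{1} + v_{5} = v_{0}  so sig = [2:1]
  P = {2,5}:  v_{2} + v_{5} = v_{4}  so sig = [2:1]
  P = {3,4}:  v_{3} + v_{4} = v_{2}  so sig = [2:1]

so the primitive-relation signature multiset is
    [2:]
    [2:]
    [2:]
    [2:1]
    [2:1]
    [2:1]
    [2:1]
    [2:1]
    [2:1]


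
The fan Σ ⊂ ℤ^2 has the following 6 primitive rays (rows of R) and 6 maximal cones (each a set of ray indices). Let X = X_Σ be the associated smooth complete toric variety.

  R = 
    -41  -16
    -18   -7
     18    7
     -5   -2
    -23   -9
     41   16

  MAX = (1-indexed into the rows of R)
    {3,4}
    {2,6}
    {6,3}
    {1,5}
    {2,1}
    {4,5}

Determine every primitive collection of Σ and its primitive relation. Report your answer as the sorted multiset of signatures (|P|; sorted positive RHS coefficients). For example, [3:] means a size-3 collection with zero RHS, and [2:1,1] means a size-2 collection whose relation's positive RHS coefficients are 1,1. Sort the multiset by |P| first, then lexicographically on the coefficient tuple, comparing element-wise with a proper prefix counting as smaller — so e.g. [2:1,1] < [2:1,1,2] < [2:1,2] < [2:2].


The 9 primitive collections of Σ (r=6, n=2):

  {1,6}:  v_{1} + v_{6} = 0 — sig = [2:]
  {2,3}:  v_{2} + v_{3} = 0 — sig = [2:]
  {1,3}:  v_{1} + v_{3} = v_{5} — sig = [2:1]
  {2,4}:  v_{2} + v_{4} = v_{5} — sig = [2:1]
  {2,5}:  v_{2} + v_{5} = v_{1} — sig = [2:1]
  {3,5}:  v_{3} + v_{5} = v_{4} — sig = [2:1]
  {5,6}:  v_{5} + v_{6} = v_{3} — sig = [2:1]
  {1,4}:  v_{1} + v_{4} = 2·v_{5} — sig = [2:2]
  {4,6}:  v_{4} + v_{6} = 2·v_{3} — sig = [2:2]

Hence PRS(X_Σ) =
{ [2:] ×2,  [2:1] ×5,  [2:2] ×2 }


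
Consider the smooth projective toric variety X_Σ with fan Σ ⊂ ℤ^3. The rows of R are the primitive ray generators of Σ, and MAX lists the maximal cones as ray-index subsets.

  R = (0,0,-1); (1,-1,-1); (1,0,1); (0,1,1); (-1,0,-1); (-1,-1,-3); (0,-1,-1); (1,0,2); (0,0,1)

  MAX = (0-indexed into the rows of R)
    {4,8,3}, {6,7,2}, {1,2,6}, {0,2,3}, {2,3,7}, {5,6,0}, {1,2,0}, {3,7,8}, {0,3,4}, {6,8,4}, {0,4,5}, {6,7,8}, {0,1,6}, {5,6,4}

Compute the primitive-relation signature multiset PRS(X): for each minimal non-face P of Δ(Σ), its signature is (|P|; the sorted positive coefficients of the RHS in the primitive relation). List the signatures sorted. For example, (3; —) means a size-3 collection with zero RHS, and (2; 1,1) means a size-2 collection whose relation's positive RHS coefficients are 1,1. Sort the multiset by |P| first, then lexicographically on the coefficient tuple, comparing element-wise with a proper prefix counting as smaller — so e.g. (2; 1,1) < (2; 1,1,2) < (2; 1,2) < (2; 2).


17 minimal non-faces of Δ(Σ) (on 9 rays):

  P = {0,8}:  v_{0} + v_{8} = 0  so sig = (2; —)
  P = {2,4}:  v_{2} + v_{4} = 0  so sig = (2; —)
  P = {3,6}:  v_{3} + v_{6} = 0  so sig = (2; —)
  P = {0,7}:  v_{0} + v_{7} = v_{2}  so sig = (2; 1)
  P = {2,8}:  v_{2} + v_{8} = v_{7}  so sig = (2; 1)
  P = {4,7}:  v_{4} + v_{7} = v_{8}  so sig = (2; 1)
  P = {5,7}:  v_{5} + v_{7} = v_{6}  so sig = (2; 1)
  P = {1,3}:  v_{1} + v_{3} = v_{0} + v_{2}  so sig = (2; 1,1)
  P = {1,4}:  v_{1} + v_{4} = v_{0} + v_{6}  so sig = (2; 1,1)
  P = {1,8}:  v_{1} + v_{8} = v_{2} + v_{6}  so sig = (2; 1,1)
  P = {2,5}:  v_{2} + v_{5} = v_{0} + v_{6}  so sig = (2; 1,1)
  P = {3,5}:  v_{3} + v_{5} = v_{0} + v_{4}  so sig = (2; 1,1)
  P = {5,8}:  v_{5} + v_{8} = v_{4} + v_{6}  so sig = (2; 1,1)
  P = {1,7}:  v_{1} + v_{7} = 2·v_{2} + v_{6}  so sig = (2; 1,2)
  P = {1,5}:  v_{1} + v_{5} = 2·v_{0} + 2·v_{6}  so sig = (2; 2,2)
  P = {0,2,6}:  v_{0} + v_{2} + v_{6} = v_{1}  so sig = (3; 1)
  P = {0,4,6}:  v_{0} + v_{4} + v_{6} = v_{5}  so sig = (3; 1)

Sorted signature multiset PRS(X):
{ (2; —) ×3,  (2; 1) ×4,  (2; 1,1) ×6,  (2; 1,2),  (2; 2,2),  (3; 1) ×2 }


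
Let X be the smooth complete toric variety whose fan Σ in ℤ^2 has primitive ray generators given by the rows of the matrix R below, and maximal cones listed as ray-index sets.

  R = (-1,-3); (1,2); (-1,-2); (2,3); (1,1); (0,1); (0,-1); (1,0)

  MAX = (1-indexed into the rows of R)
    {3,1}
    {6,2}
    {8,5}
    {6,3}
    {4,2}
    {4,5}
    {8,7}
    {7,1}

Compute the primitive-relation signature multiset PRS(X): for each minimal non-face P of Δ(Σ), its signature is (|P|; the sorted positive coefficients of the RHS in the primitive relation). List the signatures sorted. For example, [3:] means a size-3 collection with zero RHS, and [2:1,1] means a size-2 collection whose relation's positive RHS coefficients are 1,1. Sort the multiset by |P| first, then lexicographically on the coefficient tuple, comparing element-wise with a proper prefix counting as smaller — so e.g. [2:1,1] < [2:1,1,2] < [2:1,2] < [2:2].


Minimal non-faces — 20 found among 8 rays, 8 max cones:

  • {2,3}:  v_{2} + v_{3} = 0  →  sig = [2:]
  • {6,7}:  v_{6} + v_{7} = 0  →  sig = [2:]
  • {1,2}:  v_{1} + v_{2} = v_{7}  →  sig = [2:1]
  • {1,4}:  v_{1} + v_{4} = v_{8}  →  sig = [2:1]
  • {1,6}:  v_{1} + v_{6} = v_{3}  →  sig = [2:1]
  • {2,5}:  v_{2} + v_{5} = v_{4}  →  sig = [2:1]
  • {2,7}:  v_{2} + v_{7} = v_{5}  →  sig = [2:1]
  • {3,4}:  v_{3} + v_{4} = v_{5}  →  sig = [2:1]
  • {3,5}:  v_{3} + v_{5} = v_{7}  →  sig = [2:1]
  • {3,7}:  v_{3} + v_{7} = v_{1}  →  sig = [2:1]
  • {5,6}:  v_{5} + v_{6} = v_{2}  →  sig = [2:1]
  • {5,7}:  v_{5} + v_{7} = v_{8}  →  sig = [2:1]
  • {6,8}:  v_{6} + v_{8} = v_{5}  →  sig = [2:1]
  • {1,5}:  v_{1} + v_{5} = 2·v_{7}  →  sig = [2:2]
  • {2,8}:  v_{2} + v_{8} = 2·v_{5}  →  sig = [2:2]
  • {3,8}:  v_{3} + v_{8} = 2·v_{7}  →  sig = [2:2]
  • {4,6}:  v_{4} + v_{6} = 2·v_{2}  →  sig = [2:2]
  • {4,7}:  v_{4} + v_{7} = 2·v_{5}  →  sig = [2:2]
  • {1,8}:  v_{1} + v_{8} = 3·v_{7}  →  sig = [2:3]
  • {4,8}:  v_{4} + v_{8} = 3·v_{5}  →  sig = [2:3]

Hence PRS(X_Σ) =
    [2:]
    [2:]
    [2:1]
    [2:1]
    [2:1]
    [2:1]
    [2:1]
    [2:1]
    [2:1]
    [2:1]
    [2:1]
    [2:1]
    [2:1]
    [2:2]
    [2:2]
    [2:2]
    [2:2]
    [2:2]
    [2:3]
    [2:3]


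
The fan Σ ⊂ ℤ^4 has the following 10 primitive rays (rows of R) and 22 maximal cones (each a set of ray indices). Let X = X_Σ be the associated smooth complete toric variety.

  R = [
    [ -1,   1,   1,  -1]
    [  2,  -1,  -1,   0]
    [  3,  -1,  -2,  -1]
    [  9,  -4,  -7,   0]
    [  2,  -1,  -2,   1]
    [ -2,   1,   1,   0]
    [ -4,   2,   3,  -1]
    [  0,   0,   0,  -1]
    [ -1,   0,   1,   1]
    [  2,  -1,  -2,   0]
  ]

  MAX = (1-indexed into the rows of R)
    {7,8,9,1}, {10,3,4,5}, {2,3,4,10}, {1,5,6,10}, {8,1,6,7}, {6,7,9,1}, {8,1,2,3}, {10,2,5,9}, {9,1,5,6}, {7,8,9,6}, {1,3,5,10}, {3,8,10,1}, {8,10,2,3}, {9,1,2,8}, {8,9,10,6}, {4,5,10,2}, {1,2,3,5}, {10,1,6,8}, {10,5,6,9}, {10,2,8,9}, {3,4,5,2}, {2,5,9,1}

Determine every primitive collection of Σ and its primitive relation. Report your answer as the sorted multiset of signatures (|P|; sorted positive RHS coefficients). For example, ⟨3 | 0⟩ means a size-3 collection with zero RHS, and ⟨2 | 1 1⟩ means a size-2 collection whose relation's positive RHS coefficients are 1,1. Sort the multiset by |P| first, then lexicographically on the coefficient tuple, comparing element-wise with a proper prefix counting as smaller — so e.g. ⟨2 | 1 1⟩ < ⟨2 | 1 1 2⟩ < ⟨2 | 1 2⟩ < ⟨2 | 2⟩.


17 minimal non-faces of Δ(Σ) (on 10 rays):

  {2,6}:  v_{2} + v_{6} = 0 ; sig = ⟨2 | 0⟩
  {3,9}:  v_{3} + v_{9} = v_{2} ; sig = ⟨2 | 1⟩
  {5,7}:  v_{5} + v_{7} = v_{6} ; sig = ⟨2 | 1⟩
  {5,8}:  v_{5} + v_{8} = v_{10} ; sig = ⟨2 | 1⟩
  {3,6}:  v_{3} + v_{6} = v_{1} + v_{10} ; sig = ⟨2 | 1 1⟩
  {3,7}:  v_{3} + v_{7} = v_{1} + v_{8} ; sig = ⟨2 | 1 1⟩
  {4,7}:  v_{4} + v_{7} = v_{3} + v_{10} ; sig = ⟨2 | 1 1⟩
  {7,10}:  v_{7} + v_{10} = v_{6} + v_{8} ; sig = ⟨2 | 1 1⟩
  {2,7}:  v_{2} + v_{7} = v_{1} + v_{8} + v_{9} ; sig = ⟨2 | 1 1 1⟩
  {4,6}:  v_{4} + v_{6} = v_{3} + v_{5} + v_{10} ; sig = ⟨2 | 1 1 1⟩
  {4,8}:  v_{4} + v_{8} = v_{2} + v_{3} + 2·v_{10} ; sig = ⟨2 | 1 1 2⟩
  {4,9}:  v_{4} + v_{9} = 2·v_{2} + v_{5} + v_{10} ; sig = ⟨2 | 1 1 2⟩
  {1,4}:  v_{1} + v_{4} = 2·v_{3} + v_{5} ; sig = ⟨2 | 1 2⟩
  {1,9,10}:  v_{1} + v_{9} + v_{10} = 0 ; sig = ⟨3 | 0⟩
  {1,2,10}:  v_{1} + v_{2} + v_{10} = v_{3} ; sig = ⟨3 | 1⟩
  {1,6,8,9}:  v_{1} + v_{6} + v_{8} + v_{9} = v_{7} ; sig = ⟨4 | 1⟩
  {2,3,5,10}:  v_{2} + v_{3} + v_{5} + v_{10} = v_{4} ; sig = ⟨4 | 1⟩

Signatures (|P|; sorted positive RHS coefficients), sorted:
{ ⟨2 | 0⟩,  ⟨2 | 1⟩ ×3,  ⟨2 | 1 1⟩ ×4,  ⟨2 | 1 1 1⟩ ×2,  ⟨2 | 1 1 2⟩ ×2,  ⟨2 | 1 2⟩,  ⟨3 | 0⟩,  ⟨3 | 1⟩,  ⟨4 | 1⟩ ×2 }


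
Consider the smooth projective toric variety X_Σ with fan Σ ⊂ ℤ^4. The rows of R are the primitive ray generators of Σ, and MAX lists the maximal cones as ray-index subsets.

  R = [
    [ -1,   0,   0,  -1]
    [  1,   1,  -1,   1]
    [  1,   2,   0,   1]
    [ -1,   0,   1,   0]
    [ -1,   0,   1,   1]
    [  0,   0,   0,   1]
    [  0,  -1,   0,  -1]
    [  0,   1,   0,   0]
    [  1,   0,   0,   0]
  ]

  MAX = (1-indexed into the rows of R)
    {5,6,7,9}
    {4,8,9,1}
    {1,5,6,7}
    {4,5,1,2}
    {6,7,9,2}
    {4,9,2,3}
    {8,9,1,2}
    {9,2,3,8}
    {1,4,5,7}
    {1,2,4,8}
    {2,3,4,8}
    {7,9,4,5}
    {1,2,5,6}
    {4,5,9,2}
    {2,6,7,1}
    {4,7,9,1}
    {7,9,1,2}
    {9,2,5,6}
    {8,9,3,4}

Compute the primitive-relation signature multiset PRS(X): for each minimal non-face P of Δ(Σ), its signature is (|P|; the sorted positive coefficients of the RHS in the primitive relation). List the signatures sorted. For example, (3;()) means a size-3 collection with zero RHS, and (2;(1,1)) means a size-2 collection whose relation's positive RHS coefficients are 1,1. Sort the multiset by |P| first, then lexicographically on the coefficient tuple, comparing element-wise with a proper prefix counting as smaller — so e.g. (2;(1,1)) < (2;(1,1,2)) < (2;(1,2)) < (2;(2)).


The 14 primitive collections of Σ (r=9, n=4):

  P = {4,6}:  v_{4} + v_{6} = v_{5}  ⟹  sig = (2;(1))
  P = {3,7}:  v_{3} + v_{7} = v_{8} + v_{9}  ⟹  sig = (2;(1,1))
  P = {6,8}:  v_{6} + v_{8} = v_{2} + v_{4}  ⟹  sig = (2;(1,1))
  P = {7,8}:  v_{7} + v_{8} = v_{1} + v_{9}  ⟹  sig = (2;(1,1))
  P = {5,8}:  v_{5} + v_{8} = v_{2} + 2·v_{4}  ⟹  sig = (2;(1,2))
  P = {3,6}:  v_{3} + v_{6} = 2·v_{2} + 2·v_{4} + v_{9}  ⟹  sig = (2;(1,2,2))
  P = {3,5}:  v_{3} + v_{5} = 2·v_{2} + 3·v_{4} + v_{9}  ⟹  sig = (2;(1,2,3))
  P = {1,3}:  v_{1} + v_{3} = 2·v_{8}  ⟹  sig = (2;(2))
  P = {1,6,9}:  v_{1} + v_{6} + v_{9} = 0  ⟹  sig = (3;())
  P = {2,4,7}:  v_{2} + v_{4} + v_{7} = 0  ⟹  sig = (3;())
  P = {1,5,9}:  v_{1} + v_{5} + v_{9} = v_{4}  ⟹  sig = (3;(1))
  P = {2,5,7}:  v_{2} + v_{5} + v_{7} = v_{6}  ⟹  sig = (3;(1))
  P = {1,2,4,9}:  v_{1} + v_{2} + v_{4} + v_{9} = v_{8}  ⟹  sig = (4;(1))
  P = {2,4,8,9}:  v_{2} + v_{4} + v_{8} + v_{9} = v_{3}  ⟹  sig = (4;(1))

Hence PRS(X_Σ) =
[(2;(1)), (2;(1,1)), (2;(1,1)), (2;(1,1)), (2;(1,2)), (2;(1,2,2)), (2;(1,2,3)), (2;(2)), (3;()), (3;()), (3;(1)), (3;(1)), (4;(1)), (4;(1))]


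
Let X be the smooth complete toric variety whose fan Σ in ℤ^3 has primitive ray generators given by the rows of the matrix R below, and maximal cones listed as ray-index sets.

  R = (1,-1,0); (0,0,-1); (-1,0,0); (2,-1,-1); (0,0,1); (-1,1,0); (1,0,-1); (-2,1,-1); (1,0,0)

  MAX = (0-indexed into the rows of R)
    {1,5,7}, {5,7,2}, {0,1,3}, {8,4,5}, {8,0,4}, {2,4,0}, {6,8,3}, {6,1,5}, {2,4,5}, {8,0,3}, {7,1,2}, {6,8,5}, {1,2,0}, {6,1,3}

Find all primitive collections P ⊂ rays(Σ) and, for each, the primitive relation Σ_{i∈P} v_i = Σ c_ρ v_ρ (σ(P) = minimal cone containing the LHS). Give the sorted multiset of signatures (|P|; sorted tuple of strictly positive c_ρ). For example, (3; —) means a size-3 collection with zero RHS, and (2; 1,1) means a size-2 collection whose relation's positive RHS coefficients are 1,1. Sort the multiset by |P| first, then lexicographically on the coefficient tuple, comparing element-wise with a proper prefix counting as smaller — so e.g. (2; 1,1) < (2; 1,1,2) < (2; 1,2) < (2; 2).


The 16 primitive collections of Σ (r=9, n=3):

  {0,5}:  v_{0} + v_{5} = 0 ; sig = (2; —)
  {1,4}:  v_{1} + v_{4} = 0 ; sig = (2; —)
  {2,8}:  v_{2} + v_{8} = 0 ; sig = (2; —)
  {0,6}:  v_{0} + v_{6} = v_{3} ; sig = (2; 1)
  {1,8}:  v_{1} + v_{8} = v_{6} ; sig = (2; 1)
  {2,6}:  v_{2} + v_{6} = v_{1} ; sig = (2; 1)
  {3,5}:  v_{3} + v_{5} = v_{6} ; sig = (2; 1)
  {4,6}:  v_{4} + v_{6} = v_{8} ; sig = (2; 1)
  {0,7}:  v_{0} + v_{7} = v_{1} + v_{2} ; sig = (2; 1,1)
  {2,3}:  v_{2} + v_{3} = v_{0} + v_{1} ; sig = (2; 1,1)
  {3,4}:  v_{3} + v_{4} = v_{0} + v_{8} ; sig = (2; 1,1)
  {4,7}:  v_{4} + v_{7} = v_{2} + v_{5} ; sig = (2; 1,1)
  {7,8}:  v_{7} + v_{8} = v_{1} + v_{5} ; sig = (2; 1,1)
  {6,7}:  v_{6} + v_{7} = 2·v_{1} + v_{5} ; sig = (2; 1,2)
  {3,7}:  v_{3} + v_{7} = 2·v_{1} ; sig = (2; 2)
  {1,2,5}:  v_{1} + v_{2} + v_{5} = v_{7} ; sig = (3; 1)

so the primitive-relation signature multiset is
    |P|=2: 15 collections, coeffs (), (), (), (1), (1), (1), (1), (1), (1,1), (1,1), (1,1), (1,1), (1,1), (1,2), (2)
    |P|=3: 1 collection, coeffs (1)


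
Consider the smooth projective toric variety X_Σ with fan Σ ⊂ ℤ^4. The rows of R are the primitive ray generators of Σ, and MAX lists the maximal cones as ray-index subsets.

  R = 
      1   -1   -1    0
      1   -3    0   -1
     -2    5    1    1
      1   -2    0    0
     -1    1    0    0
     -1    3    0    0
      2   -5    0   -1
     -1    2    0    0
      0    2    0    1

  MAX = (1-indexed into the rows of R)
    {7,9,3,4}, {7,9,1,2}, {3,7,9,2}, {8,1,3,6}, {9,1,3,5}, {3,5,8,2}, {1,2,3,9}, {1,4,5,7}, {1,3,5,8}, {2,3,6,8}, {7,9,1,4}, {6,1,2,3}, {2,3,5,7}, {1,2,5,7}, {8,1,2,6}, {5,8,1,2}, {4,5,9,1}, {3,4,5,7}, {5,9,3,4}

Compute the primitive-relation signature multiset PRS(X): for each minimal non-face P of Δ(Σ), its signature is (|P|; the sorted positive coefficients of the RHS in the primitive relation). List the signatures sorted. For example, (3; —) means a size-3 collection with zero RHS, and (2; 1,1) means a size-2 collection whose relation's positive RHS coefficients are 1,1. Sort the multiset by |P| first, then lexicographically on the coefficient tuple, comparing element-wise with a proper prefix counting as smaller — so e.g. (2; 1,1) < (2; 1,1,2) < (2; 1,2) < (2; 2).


Primitive collections (14):

  P={4,8}:  v_{4} + v_{8} = 0  →  sig = (2; —)
  P={2,4}:  v_{2} + v_{4} = v_{7}  →  sig = (2; 1)
  P={7,8}:  v_{7} + v_{8} = v_{2}  →  sig = (2; 1)
  P={8,9}:  v_{8} + v_{9} = v_{1} + v_{3}  →  sig = (2; 1,1)
  P={4,6}:  v_{4} + v_{6} = v_{1} + v_{2} + v_{3}  →  sig = (2; 1,1,1)
  P={6,7}:  v_{6} + v_{7} = v_{1} + 2·v_{2} + v_{3}  →  sig = (2; 1,1,2)
  P={6,9}:  v_{6} + v_{9} = 2·v_{1} + v_{2} + 2·v_{3}  →  sig = (2; 1,2,2)
  P={5,6}:  v_{5} + v_{6} = 2·v_{8}  →  sig = (2; 2)
  P={2,5,9}:  v_{2} + v_{5} + v_{9} = 0  →  sig = (3; —)
  P={1,3,4}:  v_{1} + v_{3} + v_{4} = v_{9}  →  sig = (3; 1)
  P={5,7,9}:  v_{5} + v_{7} + v_{9} = v_{4}  →  sig = (3; 1)
  P={1,3,7}:  v_{1} + v_{3} + v_{7} = v_{2} + v_{9}  →  sig = (3; 1,1)
  P={1,2,3,5}:  v_{1} + v_{2} + v_{3} + v_{5} = v_{8}  →  sig = (4; 1)
  P={1,2,3,8}:  v_{1} + v_{2} + v_{3} + v_{8} = v_{6}  →  sig = (4; 1)

so the primitive-relation signature multiset is
{ (2; —),  (2; 1) ×2,  (2; 1,1),  (2; 1,1,1),  (2; 1,1,2),  (2; 1,2,2),  (2; 2),  (3; —),  (3; 1) ×2,  (3; 1,1),  (4; 1) ×2 }


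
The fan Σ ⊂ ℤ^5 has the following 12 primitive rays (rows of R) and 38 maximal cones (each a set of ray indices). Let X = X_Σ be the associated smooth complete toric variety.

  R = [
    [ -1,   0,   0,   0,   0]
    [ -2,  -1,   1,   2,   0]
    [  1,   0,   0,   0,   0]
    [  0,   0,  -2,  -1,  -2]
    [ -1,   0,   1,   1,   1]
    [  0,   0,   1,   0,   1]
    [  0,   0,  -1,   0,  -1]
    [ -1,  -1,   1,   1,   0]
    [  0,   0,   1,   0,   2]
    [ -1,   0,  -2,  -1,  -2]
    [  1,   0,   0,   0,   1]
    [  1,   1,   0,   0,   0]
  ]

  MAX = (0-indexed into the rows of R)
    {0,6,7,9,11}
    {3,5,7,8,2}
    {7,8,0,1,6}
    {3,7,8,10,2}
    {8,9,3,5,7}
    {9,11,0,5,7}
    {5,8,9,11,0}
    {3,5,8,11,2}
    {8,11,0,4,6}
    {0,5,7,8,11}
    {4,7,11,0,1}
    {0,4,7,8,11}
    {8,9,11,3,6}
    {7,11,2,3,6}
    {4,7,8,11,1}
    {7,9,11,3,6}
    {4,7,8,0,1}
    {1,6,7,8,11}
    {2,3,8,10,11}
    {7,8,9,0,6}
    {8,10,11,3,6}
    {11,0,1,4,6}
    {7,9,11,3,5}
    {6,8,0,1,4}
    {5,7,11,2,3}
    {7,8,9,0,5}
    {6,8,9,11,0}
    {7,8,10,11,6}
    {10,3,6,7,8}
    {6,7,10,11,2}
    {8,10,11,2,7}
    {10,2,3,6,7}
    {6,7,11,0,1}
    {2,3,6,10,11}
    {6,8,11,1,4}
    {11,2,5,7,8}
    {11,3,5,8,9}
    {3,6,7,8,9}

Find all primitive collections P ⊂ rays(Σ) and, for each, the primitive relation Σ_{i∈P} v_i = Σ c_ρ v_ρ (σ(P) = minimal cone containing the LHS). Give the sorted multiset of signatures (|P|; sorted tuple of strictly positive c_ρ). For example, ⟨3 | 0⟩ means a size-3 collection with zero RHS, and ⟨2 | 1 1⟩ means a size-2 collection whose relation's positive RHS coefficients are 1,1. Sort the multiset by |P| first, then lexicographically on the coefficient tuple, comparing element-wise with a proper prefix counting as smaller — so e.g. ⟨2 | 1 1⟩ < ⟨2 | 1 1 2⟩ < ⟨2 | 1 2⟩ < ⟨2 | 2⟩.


Primitive collections (24):

  • {0,2}:  v_{0} + v_{2} = 0  ⇒ sig = ⟨2 | 0⟩
  • {5,6}:  v_{5} + v_{6} = 0  ⇒ sig = ⟨2 | 0⟩
  • {0,3}:  v_{0} + v_{3} = v_{9}  ⇒ sig = ⟨2 | 1⟩
  • {2,9}:  v_{2} + v_{9} = v_{3}  ⇒ sig = ⟨2 | 1⟩
  • {0,10}:  v_{0} + v_{10} = v_{6} + v_{8}  ⇒ sig = ⟨2 | 1 1⟩
  • {1,5}:  v_{1} + v_{5} = v_{4} + v_{7}  ⇒ sig = ⟨2 | 1 1⟩
  • {3,4}:  v_{3} + v_{4} = v_{0} + v_{6}  ⇒ sig = ⟨2 | 1 1⟩
  • {5,10}:  v_{5} + v_{10} = v_{2} + v_{8}  ⇒ sig = ⟨2 | 1 1⟩
  • {9,10}:  v_{9} + v_{10} = v_{3} + v_{6} + v_{8}  ⇒ sig = ⟨2 | 1 1 1⟩
  • {2,4}:  v_{2} + v_{4} = v_{6} + v_{7} + v_{8} + v_{11}  ⇒ sig = ⟨2 | 1 1 1 1⟩
  • {4,5}:  v_{4} + v_{5} = v_{0} + v_{7} + v_{8} + v_{11}  ⇒ sig = ⟨2 | 1 1 1 1⟩
  • {1,3}:  v_{1} + v_{3} = v_{0} + 2·v_{6} + v_{7}  ⇒ sig = ⟨2 | 1 1 2⟩
  • {1,2}:  v_{1} + v_{2} = 2·v_{6} + 2·v_{7} + v_{8} + v_{11}  ⇒ sig = ⟨2 | 1 1 2 2⟩
  • {4,10}:  v_{4} + v_{10} = 2·v_{6} + v_{7} + 2·v_{8} + v_{11}  ⇒ sig = ⟨2 | 1 1 2 2⟩
  • {4,9}:  v_{4} + v_{9} = 2·v_{0} + v_{6}  ⇒ sig = ⟨2 | 1 2⟩
  • {1,9}:  v_{1} + v_{9} = 2·v_{0} + 2·v_{6} + v_{7}  ⇒ sig = ⟨2 | 1 2 2⟩
  • {1,10}:  v_{1} + v_{10} = 3·v_{6} + 2·v_{7} + 2·v_{8} + v_{11}  ⇒ sig = ⟨2 | 1 2 2 3⟩
  • {2,6,8}:  v_{2} + v_{6} + v_{8} = v_{10}  ⇒ sig = ⟨3 | 1⟩
  • {4,6,7}:  v_{4} + v_{6} + v_{7} = v_{1}  ⇒ sig = ⟨3 | 1⟩
  • {3,7,8,11}:  v_{3} + v_{7} + v_{8} + v_{11} = 0  ⇒ sig = ⟨4 | 0⟩
  • {7,8,9,11}:  v_{7} + v_{8} + v_{9} + v_{11} = v_{0}  ⇒ sig = ⟨4 | 1⟩
  • {3,7,10,11}:  v_{3} + v_{7} + v_{10} + v_{11} = v_{2} + v_{6}  ⇒ sig = ⟨4 | 1 1⟩
  • {0,1,8,11}:  v_{0} + v_{1} + v_{8} + v_{11} = 2·v_{4}  ⇒ sig = ⟨4 | 2⟩
  • {0,6,7,8,11}:  v_{0} + v_{6} + v_{7} + v_{8} + v_{11} = v_{4}  ⇒ sig = ⟨5 | 1⟩

so the primitive-relation signature multiset is
    ⟨2 | 0⟩
    ⟨2 | 0⟩
    ⟨2 | 1⟩
    ⟨2 | 1⟩
    ⟨2 | 1 1⟩
    ⟨2 | 1 1⟩
    ⟨2 | 1 1⟩
    ⟨2 | 1 1⟩
    ⟨2 | 1 1 1⟩
    ⟨2 | 1 1 1 1⟩
    ⟨2 | 1 1 1 1⟩
    ⟨2 | 1 1 2⟩
    ⟨2 | 1 1 2 2⟩
    ⟨2 | 1 1 2 2⟩
    ⟨2 | 1 2⟩
    ⟨2 | 1 2 2⟩
    ⟨2 | 1 2 2 3⟩
    ⟨3 | 1⟩
    ⟨3 | 1⟩
    ⟨4 | 0⟩
    ⟨4 | 1⟩
    ⟨4 | 1 1⟩
    ⟨4 | 2⟩
    ⟨5 | 1⟩
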